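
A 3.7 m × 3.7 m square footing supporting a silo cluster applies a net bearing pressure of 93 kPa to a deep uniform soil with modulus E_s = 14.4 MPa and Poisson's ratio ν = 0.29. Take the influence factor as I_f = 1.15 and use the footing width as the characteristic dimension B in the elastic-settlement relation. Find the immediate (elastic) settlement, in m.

S_e ≈ 0.0252 m

Immediate (elastic) settlement: S_e = q·B·(1−ν²)/E_s · I_f.
E_s = 14.4 MPa = 14400 kPa.
S_e = 93 × 3.7 × (1 − 0.29²) / 14400 × 1.15
    = 93 × 3.7 × 0.9159 / 14400 × 1.15
    = 0.02517 m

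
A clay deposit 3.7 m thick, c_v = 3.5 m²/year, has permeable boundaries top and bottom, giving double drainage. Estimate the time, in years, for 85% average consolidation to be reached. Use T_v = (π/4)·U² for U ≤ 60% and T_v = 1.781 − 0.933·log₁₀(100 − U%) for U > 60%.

Drainage path length: H_d = H/2 = 1.85 m (double drainage).
U > 60%: T_v = 1.781 − 0.933·log₁₀(100 − 85) = 0.68371.
t = T_v·H_d²/c_v = 0.68371×1.85²/3.5 = 0.6686 years.

t ≈ 0.669 years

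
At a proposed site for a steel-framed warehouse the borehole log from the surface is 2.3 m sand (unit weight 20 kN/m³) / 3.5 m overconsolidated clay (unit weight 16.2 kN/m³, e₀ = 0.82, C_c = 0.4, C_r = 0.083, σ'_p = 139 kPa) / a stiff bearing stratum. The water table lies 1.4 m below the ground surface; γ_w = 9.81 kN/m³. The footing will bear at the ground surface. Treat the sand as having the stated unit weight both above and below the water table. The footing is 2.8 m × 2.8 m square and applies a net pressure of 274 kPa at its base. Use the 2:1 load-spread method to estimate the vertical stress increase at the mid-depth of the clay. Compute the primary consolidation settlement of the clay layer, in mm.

Mid-depth of clay below the ground surface: z = 2.3 + 3.5/2 = 4.05 m.
Total vertical stress at mid-clay: σ_v = 20×2.3 + 16.2×1.75 = 74.35 kPa.
Pore pressure: u = 9.81×(4.05 − 1.4) = 25.997 kPa.
Initial effective stress: σ'_0 = σ_v − u = 74.35 − 25.997 = 48.353 kPa.
Stress increase at mid-clay by the 2:1 spreading method:
Δσ = qBL/((B+z)(L+z)) = 274×2.8×2.8/((2.8+4.05)(2.8+4.05)) = 45.781 kPa
Final effective stress: σ'_f = 48.353 + 45.781 = 94.134 kPa.
σ'_f = 94.134 ≤ σ'_p = 139 kPa, so the clay remains overconsolidated and only the recompression index applies:
S_c = C_r·H/(1+e₀)·log₁₀(σ'_f/σ'_0) = 0.083×3.5/1.82×log₁₀(94.134/48.353)
    = 0.15962 × 0.28932 = 0.04618 m

S_c ≈ 46.2 mm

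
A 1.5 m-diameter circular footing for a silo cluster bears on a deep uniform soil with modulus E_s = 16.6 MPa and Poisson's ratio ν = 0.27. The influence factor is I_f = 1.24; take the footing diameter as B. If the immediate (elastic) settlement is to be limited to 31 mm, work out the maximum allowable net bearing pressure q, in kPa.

E_s = 16.6 MPa = 16600 kPa.
S_e = q·B·(1−ν²)/E_s · I_f  ⇒  q = S_e·E_s / (B·(1−ν²)·I_f).
q = 0.031 × 16600 / (1.5 × 0.9271 × 1.24) = 298.4 kPa

q ≈ 298 kPa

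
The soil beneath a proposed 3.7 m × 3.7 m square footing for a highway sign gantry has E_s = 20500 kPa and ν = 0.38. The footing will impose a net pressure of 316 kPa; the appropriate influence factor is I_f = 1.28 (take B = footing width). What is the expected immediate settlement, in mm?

S_e ≈ 62.5 mm

Immediate (elastic) settlement: S_e = q·B·(1−ν²)/E_s · I_f.
S_e = 316 × 3.7 × (1 − 0.38²) / 20500 × 1.28
    = 316 × 3.7 × 0.8556 / 20500 × 1.28
    = 0.06246 m = 62.46 mm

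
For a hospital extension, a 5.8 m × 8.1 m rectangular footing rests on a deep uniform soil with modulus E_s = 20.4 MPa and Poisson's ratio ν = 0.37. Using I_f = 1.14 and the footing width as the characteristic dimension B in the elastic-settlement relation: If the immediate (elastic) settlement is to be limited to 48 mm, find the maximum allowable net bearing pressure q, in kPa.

E_s = 20.4 MPa = 20400 kPa.
S_e = q·B·(1−ν²)/E_s · I_f  ⇒  q = S_e·E_s / (B·(1−ν²)·I_f).
q = 0.048 × 20400 / (5.8 × 0.8631 × 1.14) = 171.6 kPa

q ≈ 172 kPa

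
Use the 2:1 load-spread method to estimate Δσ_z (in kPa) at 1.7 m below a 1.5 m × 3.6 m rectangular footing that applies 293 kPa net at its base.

By the 2:1 method the load spreads at 1 horizontal : 2 vertical, so at depth z the loaded area has grown by z in each plan dimension:
Δσ = qBL/((B+z)(L+z)) = 293×1.5×3.6/((1.5+1.7)(3.6+1.7)) = 93.29 kPa

Δσ_z ≈ 93.3 kPa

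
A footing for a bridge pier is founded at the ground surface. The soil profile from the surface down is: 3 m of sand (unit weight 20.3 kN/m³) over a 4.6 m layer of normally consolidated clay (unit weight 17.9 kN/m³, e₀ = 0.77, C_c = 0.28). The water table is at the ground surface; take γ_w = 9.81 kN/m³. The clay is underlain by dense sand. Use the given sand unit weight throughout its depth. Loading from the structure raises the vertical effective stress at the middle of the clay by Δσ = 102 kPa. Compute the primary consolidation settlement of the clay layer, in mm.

Mid-depth of clay below the ground surface: z = 3 + 4.6/2 = 5.3 m.
Total vertical stress at mid-clay: σ_v = 20.3×3 + 17.9×2.3 = 102.07 kPa.
Pore pressure: u = 9.81×(5.3 − 0) = 51.993 kPa.
Initial effective stress: σ'_0 = σ_v − u = 102.07 − 51.993 = 50.077 kPa.
Final effective stress: σ'_f = σ'_0 + Δσ = 50.077 + 102 = 152.08 kPa.
Normally consolidated clay, so the full stress increment lies on the virgin compression line:
S_c = C_c·H/(1+e₀)·log₁₀(σ'_f/σ'_0) = 0.28×4.6/(1+0.77)×log₁₀(152.08/50.077)
    = 0.72768 × 0.48243 = 0.3511 m

S_c ≈ 351 mm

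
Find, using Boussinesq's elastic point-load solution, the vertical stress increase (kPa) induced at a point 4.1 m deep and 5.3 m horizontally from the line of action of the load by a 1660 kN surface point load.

Boussinesq vertical stress below a point load on an elastic half-space:
Δσ_z = 3P/(2πz²) · [1 + (r/z)²]^(−5/2)
r/z = 5.3/4.1 = 1.2927; [1+(r/z)²]^(−5/2) = 0.085764.
Δσ_z = 3×1660/(2π×4.1²) × 0.085764 = 47.15 × 0.085764 = 4.044 kPa

Δσ_z ≈ 4.04 kPa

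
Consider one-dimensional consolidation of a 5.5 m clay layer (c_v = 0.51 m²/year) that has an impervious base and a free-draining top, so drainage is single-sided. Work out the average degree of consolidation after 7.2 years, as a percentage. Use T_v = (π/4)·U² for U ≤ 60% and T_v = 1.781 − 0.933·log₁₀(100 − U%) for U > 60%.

Drainage path length: H_d = H = 5.5 m (single drainage).
T_v = c_v·t/H_d² = 0.51×7.2/5.5² = 0.12139.
T_v = 0.12139 corresponds to the U ≤ 60% branch:
U = √(4T_v/π) = 0.3931

U ≈ 39.3 %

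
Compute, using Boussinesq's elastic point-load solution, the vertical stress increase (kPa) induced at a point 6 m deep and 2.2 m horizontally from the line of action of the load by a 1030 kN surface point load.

Boussinesq vertical stress below a point load on an elastic half-space:
Δσ_z = 3P/(2πz²) · [1 + (r/z)²]^(−5/2)
r/z = 2.2/6 = 0.36667; [1+(r/z)²]^(−5/2) = 0.72953.
Δσ_z = 3×1030/(2π×6²) × 0.72953 = 13.661 × 0.72953 = 9.966 kPa

Δσ_z ≈ 9.97 kPa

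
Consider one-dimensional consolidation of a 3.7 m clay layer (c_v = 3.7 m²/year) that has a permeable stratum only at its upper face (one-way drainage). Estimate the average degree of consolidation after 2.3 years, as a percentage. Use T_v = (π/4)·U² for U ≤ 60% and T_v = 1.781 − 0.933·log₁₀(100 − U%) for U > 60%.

Drainage path length: H_d = H = 3.7 m (single drainage).
T_v = c_v·t/H_d² = 3.7×2.3/3.7² = 0.62162.
T_v = 0.62162 corresponds to the U > 60% branch:
U = 1 − 10^((1.781 − T_v)/0.933)/100 = 0.8252

U ≈ 82.5 %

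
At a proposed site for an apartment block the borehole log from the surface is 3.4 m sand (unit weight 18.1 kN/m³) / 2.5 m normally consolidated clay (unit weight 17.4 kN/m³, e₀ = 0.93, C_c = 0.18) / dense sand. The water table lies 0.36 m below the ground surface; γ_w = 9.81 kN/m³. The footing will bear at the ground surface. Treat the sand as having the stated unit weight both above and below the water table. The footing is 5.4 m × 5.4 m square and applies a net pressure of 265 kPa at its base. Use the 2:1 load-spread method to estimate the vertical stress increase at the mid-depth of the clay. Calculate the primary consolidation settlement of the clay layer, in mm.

S_c ≈ 106 mm

Mid-depth of clay below the ground surface: z = 3.4 + 2.5/2 = 4.65 m.
Total vertical stress at mid-clay: σ_v = 18.1×3.4 + 17.4×1.25 = 83.29 kPa.
Pore pressure: u = 9.81×(4.65 − 0.36) = 42.085 kPa.
Initial effective stress: σ'_0 = σ_v − u = 83.29 − 42.085 = 41.205 kPa.
Stress increase at mid-clay by the 2:1 spreading method:
Δσ = qBL/((B+z)(L+z)) = 265×5.4×5.4/((5.4+4.65)(5.4+4.65)) = 76.507 kPa
Final effective stress: σ'_f = σ'_0 + Δσ = 41.205 + 76.507 = 117.71 kPa.
Normally consolidated clay, so the full stress increment lies on the virgin compression line:
S_c = C_c·H/(1+e₀)·log₁₀(σ'_f/σ'_0) = 0.18×2.5/(1+0.93)×log₁₀(117.71/41.205)
    = 0.23316 × 0.45586 = 0.1063 m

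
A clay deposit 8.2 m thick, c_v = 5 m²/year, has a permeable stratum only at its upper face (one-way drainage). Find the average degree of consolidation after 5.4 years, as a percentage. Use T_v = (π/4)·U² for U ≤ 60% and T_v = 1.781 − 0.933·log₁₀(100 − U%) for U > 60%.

Drainage path length: H_d = H = 8.2 m (single drainage).
T_v = c_v·t/H_d² = 5×5.4/8.2² = 0.40155.
T_v = 0.40155 corresponds to the U > 60% branch:
U = 1 − 10^((1.781 − T_v)/0.933)/100 = 0.699

U ≈ 69.9 %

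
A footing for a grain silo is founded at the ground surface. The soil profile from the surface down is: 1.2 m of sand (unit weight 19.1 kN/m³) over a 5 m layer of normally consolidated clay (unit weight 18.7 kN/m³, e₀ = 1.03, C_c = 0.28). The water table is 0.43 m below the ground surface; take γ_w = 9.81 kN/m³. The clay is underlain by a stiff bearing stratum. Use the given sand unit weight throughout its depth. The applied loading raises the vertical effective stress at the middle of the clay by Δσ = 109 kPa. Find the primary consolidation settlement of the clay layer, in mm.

Mid-depth of clay below the ground surface: z = 1.2 + 5/2 = 3.7 m.
Total vertical stress at mid-clay: σ_v = 19.1×1.2 + 18.7×2.5 = 69.67 kPa.
Pore pressure: u = 9.81×(3.7 − 0.43) = 32.079 kPa.
Initial effective stress: σ'_0 = σ_v − u = 69.67 − 32.079 = 37.591 kPa.
Final effective stress: σ'_f = σ'_0 + Δσ = 37.591 + 109 = 146.59 kPa.
Normally consolidated clay, so the full stress increment lies on the virgin compression line:
S_c = C_c·H/(1+e₀)·log₁₀(σ'_f/σ'_0) = 0.28×5/(1+1.03)×log₁₀(146.59/37.591)
    = 0.68966 × 0.59102 = 0.4076 m

S_c ≈ 408 mm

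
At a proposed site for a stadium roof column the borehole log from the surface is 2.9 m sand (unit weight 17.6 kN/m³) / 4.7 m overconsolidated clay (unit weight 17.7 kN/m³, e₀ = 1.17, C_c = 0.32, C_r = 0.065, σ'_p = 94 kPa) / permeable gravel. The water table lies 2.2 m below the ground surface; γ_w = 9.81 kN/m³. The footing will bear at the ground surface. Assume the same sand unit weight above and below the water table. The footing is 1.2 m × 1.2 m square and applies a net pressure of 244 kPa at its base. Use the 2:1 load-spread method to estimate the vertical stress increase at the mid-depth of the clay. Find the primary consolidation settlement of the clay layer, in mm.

Mid-depth of clay below the ground surface: z = 2.9 + 4.7/2 = 5.25 m.
Total vertical stress at mid-clay: σ_v = 17.6×2.9 + 17.7×2.35 = 92.635 kPa.
Pore pressure: u = 9.81×(5.25 − 2.2) = 29.921 kPa.
Initial effective stress: σ'_0 = σ_v − u = 92.635 − 29.921 = 62.714 kPa.
Stress increase at mid-clay by the 2:1 spreading method:
Δσ = qBL/((B+z)(L+z)) = 244×1.2×1.2/((1.2+5.25)(1.2+5.25)) = 8.4456 kPa
Final effective stress: σ'_f = 62.714 + 8.4456 = 71.16 kPa.
σ'_f = 71.16 ≤ σ'_p = 94 kPa, so the clay remains overconsolidated and only the recompression index applies:
S_c = C_r·H/(1+e₀)·log₁₀(σ'_f/σ'_0) = 0.065×4.7/2.17×log₁₀(71.16/62.714)
    = 0.14078 × 0.054871 = 0.007725 m

S_c ≈ 7.72 mm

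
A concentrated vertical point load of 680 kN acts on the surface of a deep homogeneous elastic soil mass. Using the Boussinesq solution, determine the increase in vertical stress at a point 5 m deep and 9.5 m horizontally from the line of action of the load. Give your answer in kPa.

Δσ_z ≈ 0.285 kPa

Boussinesq vertical stress below a point load on an elastic half-space:
Δσ_z = 3P/(2πz²) · [1 + (r/z)²]^(−5/2)
r/z = 9.5/5 = 1.9; [1+(r/z)²]^(−5/2) = 0.021915.
Δσ_z = 3×680/(2π×5²) × 0.021915 = 12.987 × 0.021915 = 0.2846 kPa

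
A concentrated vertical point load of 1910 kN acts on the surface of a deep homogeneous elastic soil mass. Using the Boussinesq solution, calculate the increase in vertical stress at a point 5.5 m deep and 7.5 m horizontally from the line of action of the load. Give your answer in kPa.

Boussinesq vertical stress below a point load on an elastic half-space:
Δσ_z = 3P/(2πz²) · [1 + (r/z)²]^(−5/2)
r/z = 7.5/5.5 = 1.3636; [1+(r/z)²]^(−5/2) = 0.072322.
Δσ_z = 3×1910/(2π×5.5²) × 0.072322 = 30.147 × 0.072322 = 2.18 kPa

Δσ_z ≈ 2.18 kPa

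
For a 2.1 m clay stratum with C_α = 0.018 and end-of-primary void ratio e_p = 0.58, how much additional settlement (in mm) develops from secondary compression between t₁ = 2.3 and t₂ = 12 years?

Secondary compression: S_s = C_α·H/(1+e_p)·log₁₀(t₂/t₁)
S_s = 0.018×2.1/(1+0.58)×log₁₀(12/2.3)
    = 0.02392 × 0.7175 = 0.01716 m

S_s ≈ 17.2 mm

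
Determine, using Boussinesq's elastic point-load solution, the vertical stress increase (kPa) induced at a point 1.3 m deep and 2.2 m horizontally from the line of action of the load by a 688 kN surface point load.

Δσ_z ≈ 6.62 kPa

Boussinesq vertical stress below a point load on an elastic half-space:
Δσ_z = 3P/(2πz²) · [1 + (r/z)²]^(−5/2)
r/z = 2.2/1.3 = 1.6923; [1+(r/z)²]^(−5/2) = 0.034075.
Δσ_z = 3×688/(2π×1.3²) × 0.034075 = 194.38 × 0.034075 = 6.623 kPa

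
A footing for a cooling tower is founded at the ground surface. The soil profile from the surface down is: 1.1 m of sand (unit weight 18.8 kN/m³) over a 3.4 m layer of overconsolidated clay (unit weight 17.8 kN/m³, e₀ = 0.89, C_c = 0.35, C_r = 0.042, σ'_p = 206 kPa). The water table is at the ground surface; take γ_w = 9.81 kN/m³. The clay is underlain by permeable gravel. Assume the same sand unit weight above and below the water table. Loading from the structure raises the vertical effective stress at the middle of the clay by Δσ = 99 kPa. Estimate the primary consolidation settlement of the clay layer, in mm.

S_c ≈ 54.2 mm

Mid-depth of clay below the ground surface: z = 1.1 + 3.4/2 = 2.8 m.
Total vertical stress at mid-clay: σ_v = 18.8×1.1 + 17.8×1.7 = 50.94 kPa.
Pore pressure: u = 9.81×(2.8 − 0) = 27.468 kPa.
Initial effective stress: σ'_0 = σ_v − u = 50.94 − 27.468 = 23.472 kPa.
Final effective stress: σ'_f = 23.472 + 99 = 122.47 kPa.
σ'_f = 122.47 ≤ σ'_p = 206 kPa, so the clay remains overconsolidated and only the recompression index applies:
S_c = C_r·H/(1+e₀)·log₁₀(σ'_f/σ'_0) = 0.042×3.4/1.89×log₁₀(122.47/23.472)
    = 0.075554 × 0.71748 = 0.05421 m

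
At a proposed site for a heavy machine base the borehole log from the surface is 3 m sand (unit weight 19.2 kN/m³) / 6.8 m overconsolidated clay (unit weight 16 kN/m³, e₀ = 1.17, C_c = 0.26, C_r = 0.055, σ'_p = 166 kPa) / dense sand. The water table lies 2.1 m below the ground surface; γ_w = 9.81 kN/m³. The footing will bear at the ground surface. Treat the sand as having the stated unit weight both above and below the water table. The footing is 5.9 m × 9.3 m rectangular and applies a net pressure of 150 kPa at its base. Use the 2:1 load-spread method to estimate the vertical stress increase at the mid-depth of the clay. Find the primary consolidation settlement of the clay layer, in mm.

S_c ≈ 35.7 mm

Mid-depth of clay below the ground surface: z = 3 + 6.8/2 = 6.4 m.
Total vertical stress at mid-clay: σ_v = 19.2×3 + 16×3.4 = 112 kPa.
Pore pressure: u = 9.81×(6.4 − 2.1) = 42.183 kPa.
Initial effective stress: σ'_0 = σ_v − u = 112 − 42.183 = 69.817 kPa.
Stress increase at mid-clay by the 2:1 spreading method:
Δσ = qBL/((B+z)(L+z)) = 150×5.9×9.3/((5.9+6.4)(9.3+6.4)) = 42.621 kPa
Final effective stress: σ'_f = 69.817 + 42.621 = 112.44 kPa.
σ'_f = 112.44 ≤ σ'_p = 166 kPa, so the clay remains overconsolidated and only the recompression index applies:
S_c = C_r·H/(1+e₀)·log₁₀(σ'_f/σ'_0) = 0.055×6.8/2.17×log₁₀(112.44/69.817)
    = 0.17235 × 0.20696 = 0.03567 m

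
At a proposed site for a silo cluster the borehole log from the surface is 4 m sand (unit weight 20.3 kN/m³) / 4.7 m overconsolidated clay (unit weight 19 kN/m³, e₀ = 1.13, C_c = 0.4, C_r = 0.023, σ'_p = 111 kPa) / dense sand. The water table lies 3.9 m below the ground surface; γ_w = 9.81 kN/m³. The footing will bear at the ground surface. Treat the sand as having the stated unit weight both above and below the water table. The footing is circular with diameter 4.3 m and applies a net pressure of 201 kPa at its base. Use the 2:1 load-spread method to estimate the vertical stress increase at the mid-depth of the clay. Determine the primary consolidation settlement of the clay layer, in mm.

Mid-depth of clay below the ground surface: z = 4 + 4.7/2 = 6.35 m.
Total vertical stress at mid-clay: σ_v = 20.3×4 + 19×2.35 = 125.85 kPa.
Pore pressure: u = 9.81×(6.35 − 3.9) = 24.035 kPa.
Initial effective stress: σ'_0 = σ_v − u = 125.85 − 24.035 = 101.81 kPa.
Stress increase at mid-clay by the 2:1 spreading method:
Δσ ≈ qD²/(D+z)² = 201×4.3²/(4.3+6.35)² = 32.767 kPa
Final effective stress: σ'_f = 101.81 + 32.767 = 134.58 kPa.
σ'_f = 134.58 > σ'_p = 111 kPa, so the stress path crosses the preconsolidation pressure — recompression up to σ'_p, then virgin compression beyond:
S_c = H/(1+e₀)·[C_r·log₁₀(σ'_p/σ'_0) + C_c·log₁₀(σ'_f/σ'_p)]
    = 4.7/2.13 × [0.023×log₁₀(111/101.81) + 0.4×log₁₀(134.58/111)]
    = 2.2066 × [0.00086325 + 0.033463] = 0.07574 m

S_c ≈ 75.7 mm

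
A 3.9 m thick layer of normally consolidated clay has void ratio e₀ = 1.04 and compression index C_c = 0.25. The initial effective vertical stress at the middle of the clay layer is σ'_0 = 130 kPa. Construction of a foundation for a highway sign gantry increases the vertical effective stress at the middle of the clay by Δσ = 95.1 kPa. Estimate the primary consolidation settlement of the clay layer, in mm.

S_c ≈ 114 mm

Final effective stress: σ'_f = σ'_0 + Δσ = 130 + 95.1 = 225.1 kPa.
Normally consolidated clay, so the full stress increment lies on the virgin compression line:
S_c = C_c·H/(1+e₀)·log₁₀(σ'_f/σ'_0) = 0.25×3.9/(1+1.04)×log₁₀(225.1/130)
    = 0.47794 × 0.23843 = 0.114 m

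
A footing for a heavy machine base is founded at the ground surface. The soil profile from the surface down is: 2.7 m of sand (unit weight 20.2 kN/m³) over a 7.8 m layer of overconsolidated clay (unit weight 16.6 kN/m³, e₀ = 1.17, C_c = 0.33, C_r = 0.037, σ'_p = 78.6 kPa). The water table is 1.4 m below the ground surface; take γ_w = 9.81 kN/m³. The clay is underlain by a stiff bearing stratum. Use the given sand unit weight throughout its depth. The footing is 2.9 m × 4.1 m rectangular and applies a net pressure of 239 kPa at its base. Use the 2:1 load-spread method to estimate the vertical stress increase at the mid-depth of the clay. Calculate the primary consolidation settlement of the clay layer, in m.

S_c ≈ 0.112 m

Mid-depth of clay below the ground surface: z = 2.7 + 7.8/2 = 6.6 m.
Total vertical stress at mid-clay: σ_v = 20.2×2.7 + 16.6×3.9 = 119.28 kPa.
Pore pressure: u = 9.81×(6.6 − 1.4) = 51.012 kPa.
Initial effective stress: σ'_0 = σ_v − u = 119.28 − 51.012 = 68.268 kPa.
Stress increase at mid-clay by the 2:1 spreading method:
Δσ = qBL/((B+z)(L+z)) = 239×2.9×4.1/((2.9+6.6)(4.1+6.6)) = 27.956 kPa
Final effective stress: σ'_f = 68.268 + 27.956 = 96.224 kPa.
σ'_f = 96.224 > σ'_p = 78.6 kPa, so the stress path crosses the preconsolidation pressure — recompression up to σ'_p, then virgin compression beyond:
S_c = H/(1+e₀)·[C_r·log₁₀(σ'_p/σ'_0) + C_c·log₁₀(σ'_f/σ'_p)]
    = 7.8/2.17 × [0.037×log₁₀(78.6/68.268) + 0.33×log₁₀(96.224/78.6)]
    = 3.5945 × [0.0022646 + 0.028994] = 0.1124 m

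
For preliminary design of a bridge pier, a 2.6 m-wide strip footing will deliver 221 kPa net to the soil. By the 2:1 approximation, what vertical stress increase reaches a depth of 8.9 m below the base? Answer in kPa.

By the 2:1 method the load spreads at 1 horizontal : 2 vertical, so at depth z the loaded area has grown by z in each plan dimension:
Δσ = qB/(B+z) = 221×2.6/(2.6+8.9) = 49.965 kPa

Δσ_z ≈ 50 kPa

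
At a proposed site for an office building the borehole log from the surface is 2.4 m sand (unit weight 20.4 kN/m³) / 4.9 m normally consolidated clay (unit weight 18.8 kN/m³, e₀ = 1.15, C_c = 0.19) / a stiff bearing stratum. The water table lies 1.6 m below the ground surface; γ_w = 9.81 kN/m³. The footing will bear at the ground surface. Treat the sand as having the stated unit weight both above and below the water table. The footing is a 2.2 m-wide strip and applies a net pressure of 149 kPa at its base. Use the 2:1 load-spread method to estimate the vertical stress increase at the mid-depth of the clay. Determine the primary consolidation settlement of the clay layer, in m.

Mid-depth of clay below the ground surface: z = 2.4 + 4.9/2 = 4.85 m.
Total vertical stress at mid-clay: σ_v = 20.4×2.4 + 18.8×2.45 = 95.02 kPa.
Pore pressure: u = 9.81×(4.85 − 1.6) = 31.883 kPa.
Initial effective stress: σ'_0 = σ_v − u = 95.02 − 31.883 = 63.137 kPa.
Stress increase at mid-clay by the 2:1 spreading method:
Δσ = qB/(B+z) = 149×2.2/(2.2+4.85) = 46.496 kPa
Final effective stress: σ'_f = σ'_0 + Δσ = 63.137 + 46.496 = 109.63 kPa.
Normally consolidated clay, so the full stress increment lies on the virgin compression line:
S_c = C_c·H/(1+e₀)·log₁₀(σ'_f/σ'_0) = 0.19×4.9/(1+1.15)×log₁₀(109.63/63.137)
    = 0.43302 × 0.23965 = 0.1038 m

S_c ≈ 0.104 m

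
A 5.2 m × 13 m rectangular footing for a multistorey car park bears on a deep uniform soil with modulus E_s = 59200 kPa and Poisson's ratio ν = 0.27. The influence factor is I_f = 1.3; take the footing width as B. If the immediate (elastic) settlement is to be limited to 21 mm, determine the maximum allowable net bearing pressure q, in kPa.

q ≈ 198 kPa

S_e = q·B·(1−ν²)/E_s · I_f  ⇒  q = S_e·E_s / (B·(1−ν²)·I_f).
q = 0.021 × 59200 / (5.2 × 0.9271 × 1.3) = 198.4 kPa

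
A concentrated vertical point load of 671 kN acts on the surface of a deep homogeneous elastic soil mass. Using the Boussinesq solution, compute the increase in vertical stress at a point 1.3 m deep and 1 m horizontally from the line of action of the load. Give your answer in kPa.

Δσ_z ≈ 59.3 kPa

Boussinesq vertical stress below a point load on an elastic half-space:
Δσ_z = 3P/(2πz²) · [1 + (r/z)²]^(−5/2)
r/z = 1/1.3 = 0.76923; [1+(r/z)²]^(−5/2) = 0.31285.
Δσ_z = 3×671/(2π×1.3²) × 0.31285 = 189.57 × 0.31285 = 59.31 kPa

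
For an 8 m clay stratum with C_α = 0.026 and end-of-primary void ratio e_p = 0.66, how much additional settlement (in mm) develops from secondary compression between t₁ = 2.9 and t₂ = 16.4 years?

S_s ≈ 94.3 mm

Secondary compression: S_s = C_α·H/(1+e_p)·log₁₀(t₂/t₁)
S_s = 0.026×8/(1+0.66)×log₁₀(16.4/2.9)
    = 0.1253 × 0.7524 = 0.09428 m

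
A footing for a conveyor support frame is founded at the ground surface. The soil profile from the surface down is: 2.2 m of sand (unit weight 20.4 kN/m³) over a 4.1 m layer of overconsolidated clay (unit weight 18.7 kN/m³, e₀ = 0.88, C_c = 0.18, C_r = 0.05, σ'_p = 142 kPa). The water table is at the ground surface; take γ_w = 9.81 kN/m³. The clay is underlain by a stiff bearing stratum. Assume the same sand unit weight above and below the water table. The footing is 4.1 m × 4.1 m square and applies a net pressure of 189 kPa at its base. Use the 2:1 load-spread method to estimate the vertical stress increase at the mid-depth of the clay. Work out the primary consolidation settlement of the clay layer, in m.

S_c ≈ 0.0351 m

Mid-depth of clay below the ground surface: z = 2.2 + 4.1/2 = 4.25 m.
Total vertical stress at mid-clay: σ_v = 20.4×2.2 + 18.7×2.05 = 83.215 kPa.
Pore pressure: u = 9.81×(4.25 − 0) = 41.693 kPa.
Initial effective stress: σ'_0 = σ_v − u = 83.215 − 41.693 = 41.522 kPa.
Stress increase at mid-clay by the 2:1 spreading method:
Δσ = qBL/((B+z)(L+z)) = 189×4.1×4.1/((4.1+4.25)(4.1+4.25)) = 45.568 kPa
Final effective stress: σ'_f = 41.522 + 45.568 = 87.09 kPa.
σ'_f = 87.09 ≤ σ'_p = 142 kPa, so the clay remains overconsolidated and only the recompression index applies:
S_c = C_r·H/(1+e₀)·log₁₀(σ'_f/σ'_0) = 0.05×4.1/1.88×log₁₀(87.09/41.522)
    = 0.10905 × 0.32169 = 0.03508 m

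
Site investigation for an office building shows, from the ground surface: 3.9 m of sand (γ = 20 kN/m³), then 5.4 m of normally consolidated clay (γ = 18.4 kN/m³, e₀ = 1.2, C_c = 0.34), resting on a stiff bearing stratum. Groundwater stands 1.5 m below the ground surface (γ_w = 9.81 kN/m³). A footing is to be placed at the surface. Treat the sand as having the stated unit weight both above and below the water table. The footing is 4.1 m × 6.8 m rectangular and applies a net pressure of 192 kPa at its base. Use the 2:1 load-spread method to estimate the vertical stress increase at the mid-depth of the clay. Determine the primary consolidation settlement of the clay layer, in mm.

S_c ≈ 142 mm

Mid-depth of clay below the ground surface: z = 3.9 + 5.4/2 = 6.6 m.
Total vertical stress at mid-clay: σ_v = 20×3.9 + 18.4×2.7 = 127.68 kPa.
Pore pressure: u = 9.81×(6.6 − 1.5) = 50.031 kPa.
Initial effective stress: σ'_0 = σ_v − u = 127.68 − 50.031 = 77.649 kPa.
Stress increase at mid-clay by the 2:1 spreading method:
Δσ = qBL/((B+z)(L+z)) = 192×4.1×6.8/((4.1+6.6)(6.8+6.6)) = 37.334 kPa
Final effective stress: σ'_f = σ'_0 + Δσ = 77.649 + 37.334 = 114.98 kPa.
Normally consolidated clay, so the full stress increment lies on the virgin compression line:
S_c = C_c·H/(1+e₀)·log₁₀(σ'_f/σ'_0) = 0.34×5.4/(1+1.2)×log₁₀(114.98/77.649)
    = 0.83455 × 0.17049 = 0.1423 m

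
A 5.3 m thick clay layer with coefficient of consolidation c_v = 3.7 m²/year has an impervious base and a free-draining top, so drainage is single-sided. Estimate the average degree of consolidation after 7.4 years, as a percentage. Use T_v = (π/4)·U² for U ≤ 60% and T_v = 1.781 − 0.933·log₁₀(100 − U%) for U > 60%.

U ≈ 92.7 %

Drainage path length: H_d = H = 5.3 m (single drainage).
T_v = c_v·t/H_d² = 3.7×7.4/5.3² = 0.97472.
T_v = 0.97472 corresponds to the U > 60% branch:
U = 1 − 10^((1.781 − T_v)/0.933)/100 = 0.9269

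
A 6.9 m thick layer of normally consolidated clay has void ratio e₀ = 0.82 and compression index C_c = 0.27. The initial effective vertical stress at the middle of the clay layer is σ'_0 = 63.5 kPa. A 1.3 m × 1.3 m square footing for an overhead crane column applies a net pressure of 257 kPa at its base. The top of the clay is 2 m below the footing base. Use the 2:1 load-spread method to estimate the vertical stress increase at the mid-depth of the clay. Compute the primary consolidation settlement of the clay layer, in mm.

Mid-depth of clay below the footing base: z = 2 + 6.9/2 = 5.45 m.
Stress increase at mid-clay by the 2:1 spreading method:
Δσ = qBL/((B+z)(L+z)) = 257×1.3×1.3/((1.3+5.45)(1.3+5.45)) = 9.5326 kPa
Final effective stress: σ'_f = σ'_0 + Δσ = 63.5 + 9.5326 = 73.033 kPa.
Normally consolidated clay, so the full stress increment lies on the virgin compression line:
S_c = C_c·H/(1+e₀)·log₁₀(σ'_f/σ'_0) = 0.27×6.9/(1+0.82)×log₁₀(73.033/63.5)
    = 1.0236 × 0.060745 = 0.06218 m

S_c ≈ 62.2 mm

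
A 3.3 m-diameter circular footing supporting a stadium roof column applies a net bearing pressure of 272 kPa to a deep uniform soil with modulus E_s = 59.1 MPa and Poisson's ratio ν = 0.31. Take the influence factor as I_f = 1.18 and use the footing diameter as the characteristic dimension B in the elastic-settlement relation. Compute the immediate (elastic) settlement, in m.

S_e ≈ 0.0162 m

Immediate (elastic) settlement: S_e = q·B·(1−ν²)/E_s · I_f.
E_s = 59.1 MPa = 59100 kPa.
S_e = 272 × 3.3 × (1 − 0.31²) / 59100 × 1.18
    = 272 × 3.3 × 0.9039 / 59100 × 1.18
    = 0.0162 m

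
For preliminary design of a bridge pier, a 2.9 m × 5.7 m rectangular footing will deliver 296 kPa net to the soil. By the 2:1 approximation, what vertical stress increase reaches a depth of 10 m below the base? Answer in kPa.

Δσ_z ≈ 24.2 kPa

By the 2:1 method the load spreads at 1 horizontal : 2 vertical, so at depth z the loaded area has grown by z in each plan dimension:
Δσ = qBL/((B+z)(L+z)) = 296×2.9×5.7/((2.9+10)(5.7+10)) = 24.159 kPa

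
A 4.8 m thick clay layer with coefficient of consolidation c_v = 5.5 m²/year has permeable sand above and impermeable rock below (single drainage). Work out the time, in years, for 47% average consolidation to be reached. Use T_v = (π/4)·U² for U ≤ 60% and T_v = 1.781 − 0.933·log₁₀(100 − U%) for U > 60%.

t ≈ 0.727 years

Drainage path length: H_d = H = 4.8 m (single drainage).
U ≤ 60%: T_v = (π/4)·U² = (π/4)×0.47² = 0.17349.
t = T_v·H_d²/c_v = 0.17349×4.8²/5.5 = 0.7268 years.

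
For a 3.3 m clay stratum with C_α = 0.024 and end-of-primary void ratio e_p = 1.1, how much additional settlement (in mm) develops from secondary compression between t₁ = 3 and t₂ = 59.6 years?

Secondary compression: S_s = C_α·H/(1+e_p)·log₁₀(t₂/t₁)
S_s = 0.024×3.3/(1+1.1)×log₁₀(59.6/3)
    = 0.03771 × 1.298 = 0.04896 m

S_s ≈ 49 mm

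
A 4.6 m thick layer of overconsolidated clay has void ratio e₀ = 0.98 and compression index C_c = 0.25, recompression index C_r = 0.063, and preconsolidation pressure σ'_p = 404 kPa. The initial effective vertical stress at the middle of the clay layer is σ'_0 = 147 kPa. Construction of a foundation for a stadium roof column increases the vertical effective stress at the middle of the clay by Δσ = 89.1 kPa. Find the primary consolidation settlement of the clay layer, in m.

Final effective stress: σ'_f = 147 + 89.1 = 236.1 kPa.
σ'_f = 236.1 ≤ σ'_p = 404 kPa, so the clay remains overconsolidated and only the recompression index applies:
S_c = C_r·H/(1+e₀)·log₁₀(σ'_f/σ'_0) = 0.063×4.6/1.98×log₁₀(236.1/147)
    = 0.14636 × 0.20578 = 0.03012 m

S_c ≈ 0.0301 m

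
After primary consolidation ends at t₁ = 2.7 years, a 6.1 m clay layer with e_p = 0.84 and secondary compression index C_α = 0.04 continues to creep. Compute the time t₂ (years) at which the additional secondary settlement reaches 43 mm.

t₂ ≈ 5.7 years

S_s = C_α·H/(1+e_p)·log₁₀(t₂/t₁) ⇒ log₁₀(t₂/t₁) = S_s·(1+e_p)/(C_α·H).
log₁₀(t₂/t₁) = 0.043 × (1+0.84) / (0.04×6.1) = 0.3243
t₂ = t₁ × 10^0.3243 = 2.7 × 2.11 = 5.697 years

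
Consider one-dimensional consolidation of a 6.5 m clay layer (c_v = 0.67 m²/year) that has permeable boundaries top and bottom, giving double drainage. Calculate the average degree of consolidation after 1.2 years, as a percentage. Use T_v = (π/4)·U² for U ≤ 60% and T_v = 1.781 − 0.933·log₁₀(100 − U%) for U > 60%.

Drainage path length: H_d = H/2 = 3.25 m (double drainage).
T_v = c_v·t/H_d² = 0.67×1.2/3.25² = 0.076118.
T_v = 0.076118 corresponds to the U ≤ 60% branch:
U = √(4T_v/π) = 0.3113

U ≈ 31.1 %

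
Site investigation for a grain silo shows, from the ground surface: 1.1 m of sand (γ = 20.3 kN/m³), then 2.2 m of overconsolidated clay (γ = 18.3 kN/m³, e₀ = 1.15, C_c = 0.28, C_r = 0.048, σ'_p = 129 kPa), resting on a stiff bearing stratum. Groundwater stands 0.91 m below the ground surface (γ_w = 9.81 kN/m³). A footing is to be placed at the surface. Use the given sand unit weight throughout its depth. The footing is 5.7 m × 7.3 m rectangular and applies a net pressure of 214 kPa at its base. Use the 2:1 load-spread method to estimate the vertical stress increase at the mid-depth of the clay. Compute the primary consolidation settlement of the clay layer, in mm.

Mid-depth of clay below the ground surface: z = 1.1 + 2.2/2 = 2.2 m.
Total vertical stress at mid-clay: σ_v = 20.3×1.1 + 18.3×1.1 = 42.46 kPa.
Pore pressure: u = 9.81×(2.2 − 0.91) = 12.655 kPa.
Initial effective stress: σ'_0 = σ_v − u = 42.46 − 12.655 = 29.805 kPa.
Stress increase at mid-clay by the 2:1 spreading method:
Δσ = qBL/((B+z)(L+z)) = 214×5.7×7.3/((5.7+2.2)(7.3+2.2)) = 118.65 kPa
Final effective stress: σ'_f = 29.805 + 118.65 = 148.46 kPa.
σ'_f = 148.46 > σ'_p = 129 kPa, so the stress path crosses the preconsolidation pressure — recompression up to σ'_p, then virgin compression beyond:
S_c = H/(1+e₀)·[C_r·log₁₀(σ'_p/σ'_0) + C_c·log₁₀(σ'_f/σ'_p)]
    = 2.2/2.15 × [0.048×log₁₀(129/29.805) + 0.28×log₁₀(148.46/129)]
    = 1.0233 × [0.030542 + 0.017086] = 0.04874 m

S_c ≈ 48.7 mm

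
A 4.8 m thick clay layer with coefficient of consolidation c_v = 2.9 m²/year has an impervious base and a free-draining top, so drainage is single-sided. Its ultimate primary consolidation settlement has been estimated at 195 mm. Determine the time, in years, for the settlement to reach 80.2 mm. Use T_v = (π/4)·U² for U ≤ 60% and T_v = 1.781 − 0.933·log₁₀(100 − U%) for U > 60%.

Drainage path length: H_d = H = 4.8 m (single drainage).
U = S(t)/S_ult = 80.2/195 = 0.4113.
U ≤ 60%: T_v = (π/4)·U² = (π/4)×0.41128² = 0.13285.
t = T_v·H_d²/c_v = 0.13285×4.8²/2.9 = 1.055 years.

t ≈ 1.06 years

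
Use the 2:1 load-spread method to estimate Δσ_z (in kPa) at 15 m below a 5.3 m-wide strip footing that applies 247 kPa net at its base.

Δσ_z ≈ 64.5 kPa

By the 2:1 method the load spreads at 1 horizontal : 2 vertical, so at depth z the loaded area has grown by z in each plan dimension:
Δσ = qB/(B+z) = 247×5.3/(5.3+15) = 64.488 kPa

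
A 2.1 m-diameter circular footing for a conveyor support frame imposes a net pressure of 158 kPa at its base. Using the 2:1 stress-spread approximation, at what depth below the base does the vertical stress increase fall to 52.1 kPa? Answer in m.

z ≈ 1.56 m

2:1 spreading — at depth z the loaded area has grown by z in each plan dimension:
qD²/(D+z)² = Δσ_z ⇒ z = D(√(q/Δσ_z) − 1) = 2.1×(√(158/52.1) − 1) = 1.557 m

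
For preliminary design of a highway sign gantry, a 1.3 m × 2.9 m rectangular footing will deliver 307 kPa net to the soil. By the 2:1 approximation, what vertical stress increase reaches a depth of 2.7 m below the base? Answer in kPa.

By the 2:1 method the load spreads at 1 horizontal : 2 vertical, so at depth z the loaded area has grown by z in each plan dimension:
Δσ = qBL/((B+z)(L+z)) = 307×1.3×2.9/((1.3+2.7)(2.9+2.7)) = 51.669 kPa

Δσ_z ≈ 51.7 kPa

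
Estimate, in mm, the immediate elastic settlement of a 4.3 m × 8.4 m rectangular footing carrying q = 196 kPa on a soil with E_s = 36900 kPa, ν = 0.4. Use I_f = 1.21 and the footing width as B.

Immediate (elastic) settlement: S_e = q·B·(1−ν²)/E_s · I_f.
S_e = 196 × 4.3 × (1 − 0.4²) / 36900 × 1.21
    = 196 × 4.3 × 0.84 / 36900 × 1.21
    = 0.02321 m = 23.21 mm

S_e ≈ 23.2 mm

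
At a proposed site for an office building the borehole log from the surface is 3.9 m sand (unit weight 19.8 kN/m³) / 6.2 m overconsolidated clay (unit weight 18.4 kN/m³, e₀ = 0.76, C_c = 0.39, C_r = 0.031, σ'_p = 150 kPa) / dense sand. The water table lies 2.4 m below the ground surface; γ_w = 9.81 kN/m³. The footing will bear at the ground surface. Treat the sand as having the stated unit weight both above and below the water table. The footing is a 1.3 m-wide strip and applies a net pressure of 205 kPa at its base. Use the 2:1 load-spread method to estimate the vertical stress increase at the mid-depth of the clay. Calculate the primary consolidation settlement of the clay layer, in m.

S_c ≈ 0.0146 m

Mid-depth of clay below the ground surface: z = 3.9 + 6.2/2 = 7 m.
Total vertical stress at mid-clay: σ_v = 19.8×3.9 + 18.4×3.1 = 134.26 kPa.
Pore pressure: u = 9.81×(7 − 2.4) = 45.126 kPa.
Initial effective stress: σ'_0 = σ_v − u = 134.26 − 45.126 = 89.134 kPa.
Stress increase at mid-clay by the 2:1 spreading method:
Δσ = qB/(B+z) = 205×1.3/(1.3+7) = 32.108 kPa
Final effective stress: σ'_f = 89.134 + 32.108 = 121.24 kPa.
σ'_f = 121.24 ≤ σ'_p = 150 kPa, so the clay remains overconsolidated and only the recompression index applies:
S_c = C_r·H/(1+e₀)·log₁₀(σ'_f/σ'_0) = 0.031×6.2/1.76×log₁₀(121.24/89.134)
    = 0.1092 × 0.1336 = 0.01459 m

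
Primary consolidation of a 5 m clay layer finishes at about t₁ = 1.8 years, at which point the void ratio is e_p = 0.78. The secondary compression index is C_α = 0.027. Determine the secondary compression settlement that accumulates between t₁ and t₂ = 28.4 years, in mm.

S_s ≈ 90.9 mm

Secondary compression: S_s = C_α·H/(1+e_p)·log₁₀(t₂/t₁)
S_s = 0.027×5/(1+0.78)×log₁₀(28.4/1.8)
    = 0.07584 × 1.198 = 0.09086 m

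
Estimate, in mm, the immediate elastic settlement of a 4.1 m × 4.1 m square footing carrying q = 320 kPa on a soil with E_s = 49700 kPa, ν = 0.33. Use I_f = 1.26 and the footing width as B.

Immediate (elastic) settlement: S_e = q·B·(1−ν²)/E_s · I_f.
S_e = 320 × 4.1 × (1 − 0.33²) / 49700 × 1.26
    = 320 × 4.1 × 0.8911 / 49700 × 1.26
    = 0.02964 m = 29.64 mm

S_e ≈ 29.6 mm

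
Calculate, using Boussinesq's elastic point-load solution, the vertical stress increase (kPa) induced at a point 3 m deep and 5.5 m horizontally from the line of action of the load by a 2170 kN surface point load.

Δσ_z ≈ 2.9 kPa

Boussinesq vertical stress below a point load on an elastic half-space:
Δσ_z = 3P/(2πz²) · [1 + (r/z)²]^(−5/2)
r/z = 5.5/3 = 1.8333; [1+(r/z)²]^(−5/2) = 0.025177.
Δσ_z = 3×2170/(2π×3²) × 0.025177 = 115.12 × 0.025177 = 2.898 kPa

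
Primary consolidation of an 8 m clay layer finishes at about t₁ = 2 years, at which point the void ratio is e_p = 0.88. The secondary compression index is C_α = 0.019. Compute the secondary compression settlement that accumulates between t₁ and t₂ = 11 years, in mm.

S_s ≈ 59.9 mm

Secondary compression: S_s = C_α·H/(1+e_p)·log₁₀(t₂/t₁)
S_s = 0.019×8/(1+0.88)×log₁₀(11/2)
    = 0.08085 × 0.7404 = 0.05986 m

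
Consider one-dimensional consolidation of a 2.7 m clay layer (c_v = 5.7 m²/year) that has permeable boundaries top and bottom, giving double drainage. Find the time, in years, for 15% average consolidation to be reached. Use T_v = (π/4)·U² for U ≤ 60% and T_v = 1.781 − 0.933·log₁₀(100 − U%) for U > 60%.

t ≈ 0.00565 years

Drainage path length: H_d = H/2 = 1.35 m (double drainage).
U ≤ 60%: T_v = (π/4)·U² = (π/4)×0.15² = 0.017671.
t = T_v·H_d²/c_v = 0.017671×1.35²/5.7 = 0.00565 years.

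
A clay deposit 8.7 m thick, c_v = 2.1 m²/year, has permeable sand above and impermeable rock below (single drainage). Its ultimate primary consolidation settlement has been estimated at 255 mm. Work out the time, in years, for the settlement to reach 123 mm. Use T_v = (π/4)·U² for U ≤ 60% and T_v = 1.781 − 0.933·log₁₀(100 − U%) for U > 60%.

t ≈ 6.59 years

Drainage path length: H_d = H = 8.7 m (single drainage).
U = S(t)/S_ult = 123/255 = 0.4824.
U ≤ 60%: T_v = (π/4)·U² = (π/4)×0.48235² = 0.18273.
t = T_v·H_d²/c_v = 0.18273×8.7²/2.1 = 6.586 years.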